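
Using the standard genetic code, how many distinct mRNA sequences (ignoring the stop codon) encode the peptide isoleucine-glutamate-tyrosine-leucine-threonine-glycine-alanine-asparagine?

Ile: 3 codons.
Glu: 2 codons.
Tyr: 2 codons.
Leu: 6 codons.
Thr: 4 codons.
Gly: 4 codons.
Ala: 4 codons.
Asn: 2 codons.
3 × 2 × 2 × 6 × 4 × 4 × 4 × 2 = 9216.

9216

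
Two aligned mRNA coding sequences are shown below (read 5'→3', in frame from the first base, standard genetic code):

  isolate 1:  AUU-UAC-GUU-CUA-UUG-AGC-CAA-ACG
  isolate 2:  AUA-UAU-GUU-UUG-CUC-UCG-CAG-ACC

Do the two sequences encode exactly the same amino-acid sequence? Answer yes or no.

yes

Codon 1: AUU Ile / AUA Ile — synonymous.
Codon 2: UAC Tyr / UAU Tyr — synonymous.
Codon 3: GUU Val / GUU Val — identical.
Codon 4: CUA Leu / UUG Leu — synonymous.
Codon 5: UUG Leu / CUC Leu — synonymous.
Codon 6: AGC Ser / UCG Ser — synonymous.
Codon 7: CAA Gln / CAG Gln — synonymous.
Codon 8: ACG Thr / ACC Thr — synonymous.
Nonsynonymous differences: 0 → same protein.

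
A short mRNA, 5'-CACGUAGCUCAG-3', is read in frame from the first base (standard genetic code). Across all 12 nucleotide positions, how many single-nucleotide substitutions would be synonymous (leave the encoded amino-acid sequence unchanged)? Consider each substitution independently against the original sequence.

Codon 1 (CAC, His): 1 synonymous substitution.
Codon 2 (GUA, Val): 3 synonymous substitutions.
Codon 3 (GCU, Ala): 3 synonymous substitutions.
Codon 4 (CAG, Gln): 1 synonymous substitution.
Total: 1 + 3 + 3 + 1 = 8.

8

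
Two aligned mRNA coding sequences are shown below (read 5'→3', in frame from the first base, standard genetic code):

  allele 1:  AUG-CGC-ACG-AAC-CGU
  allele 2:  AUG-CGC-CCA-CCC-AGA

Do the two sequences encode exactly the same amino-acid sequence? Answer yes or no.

no

Codon 1: AUG Met / AUG Met — identical.
Codon 2: CGC Arg / CGC Arg — identical.
Codon 3: ACG Thr / CCA Pro — nonsynonymous.
Codon 4: AAC Asn / CCC Pro — nonsynonymous.
Codon 5: CGU Arg / AGA Arg — synonymous.
Nonsynonymous differences: 2 → different protein.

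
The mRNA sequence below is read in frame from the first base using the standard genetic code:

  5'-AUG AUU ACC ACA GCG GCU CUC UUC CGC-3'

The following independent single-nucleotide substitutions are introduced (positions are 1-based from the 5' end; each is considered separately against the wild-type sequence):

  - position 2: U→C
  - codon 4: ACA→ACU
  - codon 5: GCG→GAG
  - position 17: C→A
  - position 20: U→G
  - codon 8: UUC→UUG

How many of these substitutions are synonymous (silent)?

Codon 1: AUG (Met) → ACG (Thr) — missense.
Codon 4: ACA (Thr) → ACU (Thr) — synonymous.
Codon 5: GCG (Ala) → GAG (Glu) — missense.
Codon 6: GCU (Ala) → GAU (Asp) — missense.
Codon 7: CUC (Leu) → CGC (Arg) — missense.
Codon 8: UUC (Phe) → UUG (Leu) — missense.
Synonymous: 1 of 6.

1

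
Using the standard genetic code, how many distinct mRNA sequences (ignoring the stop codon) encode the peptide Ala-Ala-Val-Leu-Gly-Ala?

Ala: 4 codons.
Ala: 4 codons.
Val: 4 codons.
Leu: 6 codons.
Gly: 4 codons.
Ala: 4 codons.
4 × 4 × 4 × 6 × 4 × 4 = 6144.

6144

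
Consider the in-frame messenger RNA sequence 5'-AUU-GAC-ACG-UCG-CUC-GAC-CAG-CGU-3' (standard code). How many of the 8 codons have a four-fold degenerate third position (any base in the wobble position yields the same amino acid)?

Codon 1 AUU (Ile): third position 3-fold.
Codon 2 GAC (Asp): third position 2-fold.
Codon 3 ACG (Thr): third position 4-fold.
Codon 4 UCG (Ser): third position 4-fold.
Codon 5 CUC (Leu): third position 4-fold.
Codon 6 GAC (Asp): third position 2-fold.
Codon 7 CAG (Gln): third position 2-fold.
Codon 8 CGU (Arg): third position 4-fold.
Four-fold degenerate third positions: 4.

4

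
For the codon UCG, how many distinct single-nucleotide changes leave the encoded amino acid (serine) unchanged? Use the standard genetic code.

Position 1: none → 0 synonymous.
Position 2: none → 0 synonymous.
Position 3: UCU, UCC, UCA → 3 synonymous.
Total: 0 + 0 + 3 = 3.

3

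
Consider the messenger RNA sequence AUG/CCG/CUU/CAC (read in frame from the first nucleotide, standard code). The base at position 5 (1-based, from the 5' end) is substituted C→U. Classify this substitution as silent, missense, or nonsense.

Position 5 falls in codon 2: CCG → Pro.
After the substitution the codon is CUG → Leu.
Pro ≠ Leu, so this is a missense mutation.

missense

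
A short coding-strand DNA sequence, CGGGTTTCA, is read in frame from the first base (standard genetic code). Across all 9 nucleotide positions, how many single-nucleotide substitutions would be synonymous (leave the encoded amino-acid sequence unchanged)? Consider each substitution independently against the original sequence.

Codon 1 (CGG, Arg): 4 synonymous substitutions.
Codon 2 (GTT, Val): 3 synonymous substitutions.
Codon 3 (TCA, Ser): 3 synonymous substitutions.
Total: 4 + 3 + 3 = 10.

10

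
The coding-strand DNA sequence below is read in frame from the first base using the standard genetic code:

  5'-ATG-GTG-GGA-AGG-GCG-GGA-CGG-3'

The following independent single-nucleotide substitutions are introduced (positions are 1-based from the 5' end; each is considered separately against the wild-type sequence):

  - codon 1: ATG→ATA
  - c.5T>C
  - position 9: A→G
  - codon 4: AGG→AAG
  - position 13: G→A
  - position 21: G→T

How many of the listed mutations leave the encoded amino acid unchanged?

Codon 1: ATG (Met) → ATA (Ile) — missense.
Codon 2: GTG (Val) → GCG (Ala) — missense.
Codon 3: GGA (Gly) → GGG (Gly) — synonymous.
Codon 4: AGG (Arg) → AAG (Lys) — missense.
Codon 5: GCG (Ala) → ACG (Thr) — missense.
Codon 7: CGG (Arg) → CGT (Arg) — synonymous.
Synonymous: 2 of 6.

2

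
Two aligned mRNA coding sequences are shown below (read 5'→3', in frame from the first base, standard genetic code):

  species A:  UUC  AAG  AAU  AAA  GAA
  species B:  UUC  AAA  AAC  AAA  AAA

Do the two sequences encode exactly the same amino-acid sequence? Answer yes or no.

no

Codon 1: UUC Phe / UUC Phe — identical.
Codon 2: AAG Lys / AAA Lys — synonymous.
Codon 3: AAU Asn / AAC Asn — synonymous.
Codon 4: AAA Lys / AAA Lys — identical.
Codon 5: GAA Glu / AAA Lys — nonsynonymous.
Nonsynonymous differences: 1 → different protein.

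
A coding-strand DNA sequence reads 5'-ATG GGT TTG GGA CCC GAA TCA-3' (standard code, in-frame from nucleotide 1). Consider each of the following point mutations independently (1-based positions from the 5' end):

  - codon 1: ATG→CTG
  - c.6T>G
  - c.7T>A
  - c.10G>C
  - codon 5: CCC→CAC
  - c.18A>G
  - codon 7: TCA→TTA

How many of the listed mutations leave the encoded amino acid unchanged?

2

Codon 1: ATG (Met) → CTG (Leu) — missense.
Codon 2: GGT (Gly) → GGG (Gly) — synonymous.
Codon 3: TTG (Leu) → ATG (Met) — missense.
Codon 4: GGA (Gly) → CGA (Arg) — missense.
Codon 5: CCC (Pro) → CAC (His) — missense.
Codon 6: GAA (Glu) → GAG (Glu) — synonymous.
Codon 7: TCA (Ser) → TTA (Leu) — missense.
Synonymous: 2 of 7.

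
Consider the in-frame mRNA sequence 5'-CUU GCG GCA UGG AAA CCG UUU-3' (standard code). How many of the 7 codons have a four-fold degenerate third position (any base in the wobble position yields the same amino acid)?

Codon 1 CUU (Leu): third position 4-fold.
Codon 2 GCG (Ala): third position 4-fold.
Codon 3 GCA (Ala): third position 4-fold.
Codon 4 UGG (Trp): third position 1-fold.
Codon 5 AAA (Lys): third position 2-fold.
Codon 6 CCG (Pro): third position 4-fold.
Codon 7 UUU (Phe): third position 2-fold.
Four-fold degenerate third positions: 4.

4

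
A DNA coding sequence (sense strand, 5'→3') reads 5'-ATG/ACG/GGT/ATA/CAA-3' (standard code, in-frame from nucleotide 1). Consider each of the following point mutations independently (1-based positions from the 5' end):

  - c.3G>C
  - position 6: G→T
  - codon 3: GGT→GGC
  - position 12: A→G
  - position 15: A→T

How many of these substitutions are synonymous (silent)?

2

Codon 1: ATG (Met) → ATC (Ile) — missense.
Codon 2: ACG (Thr) → ACT (Thr) — synonymous.
Codon 3: GGT (Gly) → GGC (Gly) — synonymous.
Codon 4: ATA (Ile) → ATG (Met) — missense.
Codon 5: CAA (Gln) → CAT (His) — missense.
Synonymous: 2 of 5.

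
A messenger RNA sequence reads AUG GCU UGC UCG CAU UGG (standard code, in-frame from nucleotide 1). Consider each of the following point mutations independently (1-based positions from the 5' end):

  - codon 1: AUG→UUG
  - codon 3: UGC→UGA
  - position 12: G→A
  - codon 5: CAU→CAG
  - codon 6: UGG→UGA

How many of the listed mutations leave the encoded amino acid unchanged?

Codon 1: AUG (Met) → UUG (Leu) — missense.
Codon 3: UGC (Cys) → UGA (Stop) — nonsense.
Codon 4: UCG (Ser) → UCA (Ser) — synonymous.
Codon 5: CAU (His) → CAG (Gln) — missense.
Codon 6: UGG (Trp) → UGA (Stop) — nonsense.
Synonymous: 1 of 5.

1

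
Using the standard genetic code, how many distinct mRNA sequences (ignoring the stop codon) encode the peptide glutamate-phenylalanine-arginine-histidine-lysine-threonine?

384

Glu: 2 codons.
Phe: 2 codons.
Arg: 6 codons.
His: 2 codons.
Lys: 2 codons.
Thr: 4 codons.
2 × 2 × 6 × 2 × 2 × 4 = 384.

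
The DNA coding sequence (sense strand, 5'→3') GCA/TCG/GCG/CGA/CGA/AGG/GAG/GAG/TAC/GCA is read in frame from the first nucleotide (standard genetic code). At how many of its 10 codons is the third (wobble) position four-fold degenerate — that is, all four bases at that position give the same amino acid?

Codon 1 GCA (Ala): third position 4-fold.
Codon 2 TCG (Ser): third position 4-fold.
Codon 3 GCG (Ala): third position 4-fold.
Codon 4 CGA (Arg): third position 4-fold.
Codon 5 CGA (Arg): third position 4-fold.
Codon 6 AGG (Arg): third position 2-fold.
Codon 7 GAG (Glu): third position 2-fold.
Codon 8 GAG (Glu): third position 2-fold.
Codon 9 TAC (Tyr): third position 2-fold.
Codon 10 GCA (Ala): third position 4-fold.
Four-fold degenerate third positions: 6.

6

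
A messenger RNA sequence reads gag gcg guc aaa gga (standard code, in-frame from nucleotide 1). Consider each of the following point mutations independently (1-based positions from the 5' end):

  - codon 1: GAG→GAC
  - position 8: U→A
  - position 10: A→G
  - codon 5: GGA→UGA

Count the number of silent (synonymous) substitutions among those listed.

Codon 1: GAG (Glu) → GAC (Asp) — missense.
Codon 3: GUC (Val) → GAC (Asp) — missense.
Codon 4: AAA (Lys) → GAA (Glu) — missense.
Codon 5: GGA (Gly) → UGA (Stop) — nonsense.
Synonymous: 0 of 4.

0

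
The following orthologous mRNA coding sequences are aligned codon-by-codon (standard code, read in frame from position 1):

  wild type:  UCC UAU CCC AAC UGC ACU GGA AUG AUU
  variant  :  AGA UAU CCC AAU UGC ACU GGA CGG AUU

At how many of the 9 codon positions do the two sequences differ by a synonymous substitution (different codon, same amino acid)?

1

Codon 1: UCC Ser / AGA Arg — nonsynonymous.
Codon 2: UAU Tyr / UAU Tyr — identical.
Codon 3: CCC Pro / CCC Pro — identical.
Codon 4: AAC Asn / AAU Asn — synonymous.
Codon 5: UGC Cys / UGC Cys — identical.
Codon 6: ACU Thr / ACU Thr — identical.
Codon 7: GGA Gly / GGA Gly — identical.
Codon 8: AUG Met / CGG Arg — nonsynonymous.
Codon 9: AUU Ile / AUU Ile — identical.
Synonymous differences: 1.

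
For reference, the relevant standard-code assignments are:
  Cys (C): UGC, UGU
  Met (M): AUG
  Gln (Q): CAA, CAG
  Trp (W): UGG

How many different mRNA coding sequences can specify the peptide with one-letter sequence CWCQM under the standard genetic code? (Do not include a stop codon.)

8

Cys: 2 codons.
Trp: 1 codon.
Cys: 2 codons.
Gln: 2 codons.
Met: 1 codon.
2 × 1 × 2 × 2 × 1 = 8.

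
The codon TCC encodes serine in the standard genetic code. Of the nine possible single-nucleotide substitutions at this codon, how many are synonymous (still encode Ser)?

Position 1: none → 0 synonymous.
Position 2: none → 0 synonymous.
Position 3: TCT, TCA, TCG → 3 synonymous.
Total: 0 + 0 + 3 = 3.

3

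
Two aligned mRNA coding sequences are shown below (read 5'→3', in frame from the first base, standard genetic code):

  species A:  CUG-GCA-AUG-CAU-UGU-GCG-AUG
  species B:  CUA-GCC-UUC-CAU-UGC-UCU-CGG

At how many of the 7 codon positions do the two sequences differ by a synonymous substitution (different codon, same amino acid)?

Codon 1: CUG Leu / CUA Leu — synonymous.
Codon 2: GCA Ala / GCC Ala — synonymous.
Codon 3: AUG Met / UUC Phe — nonsynonymous.
Codon 4: CAU His / CAU His — identical.
Codon 5: UGU Cys / UGC Cys — synonymous.
Codon 6: GCG Ala / UCU Ser — nonsynonymous.
Codon 7: AUG Met / CGG Arg — nonsynonymous.
Synonymous differences: 3.

3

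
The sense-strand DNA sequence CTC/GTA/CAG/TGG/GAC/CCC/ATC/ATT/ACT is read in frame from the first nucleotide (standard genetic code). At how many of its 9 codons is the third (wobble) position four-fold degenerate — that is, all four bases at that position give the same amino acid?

Codon 1 CTC (Leu): third position 4-fold.
Codon 2 GTA (Val): third position 4-fold.
Codon 3 CAG (Gln): third position 2-fold.
Codon 4 TGG (Trp): third position 1-fold.
Codon 5 GAC (Asp): third position 2-fold.
Codon 6 CCC (Pro): third position 4-fold.
Codon 7 ATC (Ile): third position 3-fold.
Codon 8 ATT (Ile): third position 3-fold.
Codon 9 ACT (Thr): third position 4-fold.
Four-fold degenerate third positions: 4.

4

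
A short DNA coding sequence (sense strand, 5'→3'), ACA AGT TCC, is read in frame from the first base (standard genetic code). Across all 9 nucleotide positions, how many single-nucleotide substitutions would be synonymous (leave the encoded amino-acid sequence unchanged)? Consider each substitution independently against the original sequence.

Codon 1 (ACA, Thr): 3 synonymous substitutions.
Codon 2 (AGT, Ser): 1 synonymous substitution.
Codon 3 (TCC, Ser): 3 synonymous substitutions.
Total: 3 + 1 + 3 = 7.

7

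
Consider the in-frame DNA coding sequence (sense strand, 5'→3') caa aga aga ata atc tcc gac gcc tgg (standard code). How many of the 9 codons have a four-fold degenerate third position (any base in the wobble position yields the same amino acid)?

2

Codon 1 CAA (Gln): third position 2-fold.
Codon 2 AGA (Arg): third position 2-fold.
Codon 3 AGA (Arg): third position 2-fold.
Codon 4 ATA (Ile): third position 3-fold.
Codon 5 ATC (Ile): third position 3-fold.
Codon 6 TCC (Ser): third position 4-fold.
Codon 7 GAC (Asp): third position 2-fold.
Codon 8 GCC (Ala): third position 4-fold.
Codon 9 TGG (Trp): third position 1-fold.
Four-fold degenerate third positions: 2.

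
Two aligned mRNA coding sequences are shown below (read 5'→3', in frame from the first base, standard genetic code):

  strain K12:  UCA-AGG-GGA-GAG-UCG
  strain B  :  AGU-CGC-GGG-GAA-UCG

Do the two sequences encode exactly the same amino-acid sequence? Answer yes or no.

yes

Codon 1: UCA Ser / AGU Ser — synonymous.
Codon 2: AGG Arg / CGC Arg — synonymous.
Codon 3: GGA Gly / GGG Gly — synonymous.
Codon 4: GAG Glu / GAA Glu — synonymous.
Codon 5: UCG Ser / UCG Ser — identical.
Nonsynonymous differences: 0 → same protein.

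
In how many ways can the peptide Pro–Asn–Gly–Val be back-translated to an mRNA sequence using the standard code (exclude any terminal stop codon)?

128

Pro: 4 codons.
Asn: 2 codons.
Gly: 4 codons.
Val: 4 codons.
4 × 2 × 4 × 4 = 128.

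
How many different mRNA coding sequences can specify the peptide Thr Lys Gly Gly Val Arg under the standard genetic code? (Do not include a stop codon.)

Thr: 4 codons.
Lys: 2 codons.
Gly: 4 codons.
Gly: 4 codons.
Val: 4 codons.
Arg: 6 codons.
4 × 2 × 4 × 4 × 4 × 6 = 3072.

3072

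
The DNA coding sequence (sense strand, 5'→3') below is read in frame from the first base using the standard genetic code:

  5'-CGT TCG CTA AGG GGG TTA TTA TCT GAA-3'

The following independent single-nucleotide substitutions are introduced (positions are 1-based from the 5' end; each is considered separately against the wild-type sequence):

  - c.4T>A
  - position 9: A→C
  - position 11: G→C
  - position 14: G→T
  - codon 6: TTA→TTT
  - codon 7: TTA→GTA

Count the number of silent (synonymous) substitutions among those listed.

Codon 2: TCG (Ser) → ACG (Thr) — missense.
Codon 3: CTA (Leu) → CTC (Leu) — synonymous.
Codon 4: AGG (Arg) → ACG (Thr) — missense.
Codon 5: GGG (Gly) → GTG (Val) — missense.
Codon 6: TTA (Leu) → TTT (Phe) — missense.
Codon 7: TTA (Leu) → GTA (Val) — missense.
Synonymous: 1 of 6.

1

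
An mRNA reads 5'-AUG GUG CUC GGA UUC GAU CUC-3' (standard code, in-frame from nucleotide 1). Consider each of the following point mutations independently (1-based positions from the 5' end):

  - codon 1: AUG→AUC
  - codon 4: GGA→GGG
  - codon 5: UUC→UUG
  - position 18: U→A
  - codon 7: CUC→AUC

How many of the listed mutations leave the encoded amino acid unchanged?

1

Codon 1: AUG (Met) → AUC (Ile) — missense.
Codon 4: GGA (Gly) → GGG (Gly) — synonymous.
Codon 5: UUC (Phe) → UUG (Leu) — missense.
Codon 6: GAU (Asp) → GAA (Glu) — missense.
Codon 7: CUC (Leu) → AUC (Ile) — missense.
Synonymous: 1 of 5.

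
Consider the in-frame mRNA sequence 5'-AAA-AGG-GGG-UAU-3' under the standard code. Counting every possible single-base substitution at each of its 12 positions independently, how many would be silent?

7

Codon 1 (AAA, Lys): 1 synonymous substitution.
Codon 2 (AGG, Arg): 2 synonymous substitutions.
Codon 3 (GGG, Gly): 3 synonymous substitutions.
Codon 4 (UAU, Tyr): 1 synonymous substitution.
Total: 1 + 2 + 3 + 1 = 7.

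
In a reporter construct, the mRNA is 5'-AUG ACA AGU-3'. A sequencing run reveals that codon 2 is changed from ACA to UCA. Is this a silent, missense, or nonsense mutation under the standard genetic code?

Position 4 falls in codon 2: ACA → Thr.
After the substitution the codon is UCA → Ser.
Thr ≠ Ser, so this is a missense mutation.

missense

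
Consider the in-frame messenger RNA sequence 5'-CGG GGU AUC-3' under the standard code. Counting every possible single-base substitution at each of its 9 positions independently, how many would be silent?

Codon 1 (CGG, Arg): 4 synonymous substitutions.
Codon 2 (GGU, Gly): 3 synonymous substitutions.
Codon 3 (AUC, Ile): 2 synonymous substitutions.
Total: 4 + 3 + 2 = 9.

9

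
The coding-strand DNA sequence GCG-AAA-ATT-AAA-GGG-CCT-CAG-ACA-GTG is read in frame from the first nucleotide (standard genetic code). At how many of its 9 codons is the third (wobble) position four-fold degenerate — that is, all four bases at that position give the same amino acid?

Codon 1 GCG (Ala): third position 4-fold.
Codon 2 AAA (Lys): third position 2-fold.
Codon 3 ATT (Ile): third position 3-fold.
Codon 4 AAA (Lys): third position 2-fold.
Codon 5 GGG (Gly): third position 4-fold.
Codon 6 CCT (Pro): third position 4-fold.
Codon 7 CAG (Gln): third position 2-fold.
Codon 8 ACA (Thr): third position 4-fold.
Codon 9 GTG (Val): third position 4-fold.
Four-fold degenerate third positions: 5.

5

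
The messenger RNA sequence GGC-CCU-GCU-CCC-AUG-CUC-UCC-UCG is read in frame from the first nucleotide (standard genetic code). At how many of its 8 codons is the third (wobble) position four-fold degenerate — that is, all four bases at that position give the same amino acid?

7

Codon 1 GGC (Gly): third position 4-fold.
Codon 2 CCU (Pro): third position 4-fold.
Codon 3 GCU (Ala): third position 4-fold.
Codon 4 CCC (Pro): third position 4-fold.
Codon 5 AUG (Met): third position 1-fold.
Codon 6 CUC (Leu): third position 4-fold.
Codon 7 UCC (Ser): third position 4-fold.
Codon 8 UCG (Ser): third position 4-fold.
Four-fold degenerate third positions: 7.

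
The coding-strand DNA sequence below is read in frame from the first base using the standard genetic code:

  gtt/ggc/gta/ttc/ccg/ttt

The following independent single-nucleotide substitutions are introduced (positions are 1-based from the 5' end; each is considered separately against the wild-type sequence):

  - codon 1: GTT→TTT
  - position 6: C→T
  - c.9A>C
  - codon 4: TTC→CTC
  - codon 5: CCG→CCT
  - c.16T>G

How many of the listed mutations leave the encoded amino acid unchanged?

3

Codon 1: GTT (Val) → TTT (Phe) — missense.
Codon 2: GGC (Gly) → GGT (Gly) — synonymous.
Codon 3: GTA (Val) → GTC (Val) — synonymous.
Codon 4: TTC (Phe) → CTC (Leu) — missense.
Codon 5: CCG (Pro) → CCT (Pro) — synonymous.
Codon 6: TTT (Phe) → GTT (Val) — missense.
Synonymous: 3 of 6.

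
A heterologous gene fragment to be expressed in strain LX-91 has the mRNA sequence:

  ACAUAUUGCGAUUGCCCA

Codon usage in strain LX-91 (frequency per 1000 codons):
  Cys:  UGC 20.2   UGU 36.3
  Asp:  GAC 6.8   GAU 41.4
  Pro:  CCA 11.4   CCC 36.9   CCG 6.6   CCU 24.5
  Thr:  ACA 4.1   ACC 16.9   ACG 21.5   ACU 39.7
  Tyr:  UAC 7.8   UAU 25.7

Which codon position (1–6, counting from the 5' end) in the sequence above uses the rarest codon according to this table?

Codon 1 ACA (Thr): 4.1 per 1000.
Codon 2 UAU (Tyr): 25.7 per 1000.
Codon 3 UGC (Cys): 20.2 per 1000.
Codon 4 GAU (Asp): 41.4 per 1000.
Codon 5 UGC (Cys): 20.2 per 1000.
Codon 6 CCA (Pro): 11.4 per 1000.
Lowest frequency is 4.1 at codon 1.

1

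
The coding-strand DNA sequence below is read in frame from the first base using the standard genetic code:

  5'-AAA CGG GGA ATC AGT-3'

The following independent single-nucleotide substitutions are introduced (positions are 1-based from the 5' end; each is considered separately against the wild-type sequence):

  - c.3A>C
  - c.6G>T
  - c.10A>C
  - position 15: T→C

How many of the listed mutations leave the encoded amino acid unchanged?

2

Codon 1: AAA (Lys) → AAC (Asn) — missense.
Codon 2: CGG (Arg) → CGT (Arg) — synonymous.
Codon 4: ATC (Ile) → CTC (Leu) — missense.
Codon 5: AGT (Ser) → AGC (Ser) — synonymous.
Synonymous: 2 of 4.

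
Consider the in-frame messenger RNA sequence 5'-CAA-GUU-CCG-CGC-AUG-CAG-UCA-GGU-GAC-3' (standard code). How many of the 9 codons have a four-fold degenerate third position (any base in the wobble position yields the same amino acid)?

5

Codon 1 CAA (Gln): third position 2-fold.
Codon 2 GUU (Val): third position 4-fold.
Codon 3 CCG (Pro): third position 4-fold.
Codon 4 CGC (Arg): third position 4-fold.
Codon 5 AUG (Met): third position 1-fold.
Codon 6 CAG (Gln): third position 2-fold.
Codon 7 UCA (Ser): third position 4-fold.
Codon 8 GGU (Gly): third position 4-fold.
Codon 9 GAC (Asp): third position 2-fold.
Four-fold degenerate third positions: 5.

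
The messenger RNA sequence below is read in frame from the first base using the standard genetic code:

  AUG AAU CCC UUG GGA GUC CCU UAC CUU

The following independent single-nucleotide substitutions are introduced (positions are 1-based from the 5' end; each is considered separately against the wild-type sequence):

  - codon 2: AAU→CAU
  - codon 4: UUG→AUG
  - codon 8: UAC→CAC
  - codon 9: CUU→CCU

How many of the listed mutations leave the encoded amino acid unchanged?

0

Codon 2: AAU (Asn) → CAU (His) — missense.
Codon 4: UUG (Leu) → AUG (Met) — missense.
Codon 8: UAC (Tyr) → CAC (His) — missense.
Codon 9: CUU (Leu) → CCU (Pro) — missense.
Synonymous: 0 of 4.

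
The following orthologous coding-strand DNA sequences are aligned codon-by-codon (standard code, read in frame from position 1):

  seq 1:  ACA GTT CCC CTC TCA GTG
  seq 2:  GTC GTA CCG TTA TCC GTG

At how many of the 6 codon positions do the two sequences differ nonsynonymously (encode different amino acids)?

Codon 1: ACA Thr / GTC Val — nonsynonymous.
Codon 2: GTT Val / GTA Val — synonymous.
Codon 3: CCC Pro / CCG Pro — synonymous.
Codon 4: CTC Leu / TTA Leu — synonymous.
Codon 5: TCA Ser / TCC Ser — synonymous.
Codon 6: GTG Val / GTG Val — identical.
Nonsynonymous differences: 1.

1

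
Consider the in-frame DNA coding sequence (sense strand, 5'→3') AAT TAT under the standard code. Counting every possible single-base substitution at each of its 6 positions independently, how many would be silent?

Codon 1 (AAT, Asn): 1 synonymous substitution.
Codon 2 (TAT, Tyr): 1 synonymous substitution.
Total: 1 + 1 = 2.

2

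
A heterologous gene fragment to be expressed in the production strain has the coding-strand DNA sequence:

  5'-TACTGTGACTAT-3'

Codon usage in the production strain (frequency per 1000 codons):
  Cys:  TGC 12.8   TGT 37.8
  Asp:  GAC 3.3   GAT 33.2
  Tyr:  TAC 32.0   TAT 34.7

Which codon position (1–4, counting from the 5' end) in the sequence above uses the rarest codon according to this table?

3

Codon 1 TAC (Tyr): 32.0 per 1000.
Codon 2 TGT (Cys): 37.8 per 1000.
Codon 3 GAC (Asp): 3.3 per 1000.
Codon 4 TAT (Tyr): 34.7 per 1000.
Lowest frequency is 3.3 at codon 3.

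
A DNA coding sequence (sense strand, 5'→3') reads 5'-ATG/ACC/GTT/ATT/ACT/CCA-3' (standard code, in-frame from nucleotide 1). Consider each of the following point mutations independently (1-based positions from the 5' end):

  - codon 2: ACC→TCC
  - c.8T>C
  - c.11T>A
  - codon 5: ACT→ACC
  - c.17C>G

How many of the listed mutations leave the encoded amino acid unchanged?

Codon 2: ACC (Thr) → TCC (Ser) — missense.
Codon 3: GTT (Val) → GCT (Ala) — missense.
Codon 4: ATT (Ile) → AAT (Asn) — missense.
Codon 5: ACT (Thr) → ACC (Thr) — synonymous.
Codon 6: CCA (Pro) → CGA (Arg) — missense.
Synonymous: 1 of 5.

1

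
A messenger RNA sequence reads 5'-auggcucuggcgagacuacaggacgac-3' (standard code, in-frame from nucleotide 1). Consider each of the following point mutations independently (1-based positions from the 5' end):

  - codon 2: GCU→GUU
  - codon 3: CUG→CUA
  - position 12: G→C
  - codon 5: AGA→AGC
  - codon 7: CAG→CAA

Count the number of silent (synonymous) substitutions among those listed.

Codon 2: GCU (Ala) → GUU (Val) — missense.
Codon 3: CUG (Leu) → CUA (Leu) — synonymous.
Codon 4: GCG (Ala) → GCC (Ala) — synonymous.
Codon 5: AGA (Arg) → AGC (Ser) — missense.
Codon 7: CAG (Gln) → CAA (Gln) — synonymous.
Synonymous: 3 of 5.

3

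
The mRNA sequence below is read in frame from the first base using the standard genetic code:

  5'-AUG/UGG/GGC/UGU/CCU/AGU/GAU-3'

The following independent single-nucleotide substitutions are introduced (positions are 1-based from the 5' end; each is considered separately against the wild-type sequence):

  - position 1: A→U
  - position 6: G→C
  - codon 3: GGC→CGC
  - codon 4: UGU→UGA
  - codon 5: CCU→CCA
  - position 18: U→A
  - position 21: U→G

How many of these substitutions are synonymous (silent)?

Codon 1: AUG (Met) → UUG (Leu) — missense.
Codon 2: UGG (Trp) → UGC (Cys) — missense.
Codon 3: GGC (Gly) → CGC (Arg) — missense.
Codon 4: UGU (Cys) → UGA (Stop) — nonsense.
Codon 5: CCU (Pro) → CCA (Pro) — synonymous.
Codon 6: AGU (Ser) → AGA (Arg) — missense.
Codon 7: GAU (Asp) → GAG (Glu) — missense.
Synonymous: 1 of 7.

1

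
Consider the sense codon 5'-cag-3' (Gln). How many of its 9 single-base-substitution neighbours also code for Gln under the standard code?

Position 1: none → 0 synonymous.
Position 2: none → 0 synonymous.
Position 3: CAA → 1 synonymous.
Total: 0 + 0 + 1 = 1.

1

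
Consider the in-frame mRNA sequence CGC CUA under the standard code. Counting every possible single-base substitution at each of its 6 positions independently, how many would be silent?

Codon 1 (CGC, Arg): 3 synonymous substitutions.
Codon 2 (CUA, Leu): 4 synonymous substitutions.
Total: 3 + 4 = 7.

7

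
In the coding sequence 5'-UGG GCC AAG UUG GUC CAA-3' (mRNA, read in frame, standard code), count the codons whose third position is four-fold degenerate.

Codon 1 UGG (Trp): third position 1-fold.
Codon 2 GCC (Ala): third position 4-fold.
Codon 3 AAG (Lys): third position 2-fold.
Codon 4 UUG (Leu): third position 2-fold.
Codon 5 GUC (Val): third position 4-fold.
Codon 6 CAA (Gln): third position 2-fold.
Four-fold degenerate third positions: 2.

2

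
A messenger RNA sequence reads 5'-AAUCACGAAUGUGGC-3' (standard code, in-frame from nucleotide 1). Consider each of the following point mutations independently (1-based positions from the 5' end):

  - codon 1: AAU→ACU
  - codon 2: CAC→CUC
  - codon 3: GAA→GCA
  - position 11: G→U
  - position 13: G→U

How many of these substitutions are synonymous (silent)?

0

Codon 1: AAU (Asn) → ACU (Thr) — missense.
Codon 2: CAC (His) → CUC (Leu) — missense.
Codon 3: GAA (Glu) → GCA (Ala) — missense.
Codon 4: UGU (Cys) → UUU (Phe) — missense.
Codon 5: GGC (Gly) → UGC (Cys) — missense.
Synonymous: 0 of 5.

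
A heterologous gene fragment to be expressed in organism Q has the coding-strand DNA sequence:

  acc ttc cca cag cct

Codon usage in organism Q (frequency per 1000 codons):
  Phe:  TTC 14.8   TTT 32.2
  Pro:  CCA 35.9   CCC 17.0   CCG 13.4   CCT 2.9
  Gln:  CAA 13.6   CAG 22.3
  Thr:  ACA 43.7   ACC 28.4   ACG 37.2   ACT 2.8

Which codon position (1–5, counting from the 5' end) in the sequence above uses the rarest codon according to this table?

Codon 1 ACC (Thr): 28.4 per 1000.
Codon 2 TTC (Phe): 14.8 per 1000.
Codon 3 CCA (Pro): 35.9 per 1000.
Codon 4 CAG (Gln): 22.3 per 1000.
Codon 5 CCT (Pro): 2.9 per 1000.
Lowest frequency is 2.9 at codon 5.

5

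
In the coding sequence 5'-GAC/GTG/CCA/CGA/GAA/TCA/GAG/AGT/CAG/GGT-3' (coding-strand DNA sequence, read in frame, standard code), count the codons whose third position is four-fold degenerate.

5

Codon 1 GAC (Asp): third position 2-fold.
Codon 2 GTG (Val): third position 4-fold.
Codon 3 CCA (Pro): third position 4-fold.
Codon 4 CGA (Arg): third position 4-fold.
Codon 5 GAA (Glu): third position 2-fold.
Codon 6 TCA (Ser): third position 4-fold.
Codon 7 GAG (Glu): third position 2-fold.
Codon 8 AGT (Ser): third position 2-fold.
Codon 9 CAG (Gln): third position 2-fold.
Codon 10 GGT (Gly): third position 4-fold.
Four-fold degenerate third positions: 5.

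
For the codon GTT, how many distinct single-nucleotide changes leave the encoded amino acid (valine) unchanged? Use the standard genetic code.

3

Position 1: none → 0 synonymous.
Position 2: none → 0 synonymous.
Position 3: GTC, GTA, GTG → 3 synonymous.
Total: 0 + 0 + 3 = 3.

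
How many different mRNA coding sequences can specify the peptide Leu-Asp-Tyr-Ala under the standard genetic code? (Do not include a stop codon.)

Leu: 6 codons.
Asp: 2 codons.
Tyr: 2 codons.
Ala: 4 codons.
6 × 2 × 2 × 4 = 96.

96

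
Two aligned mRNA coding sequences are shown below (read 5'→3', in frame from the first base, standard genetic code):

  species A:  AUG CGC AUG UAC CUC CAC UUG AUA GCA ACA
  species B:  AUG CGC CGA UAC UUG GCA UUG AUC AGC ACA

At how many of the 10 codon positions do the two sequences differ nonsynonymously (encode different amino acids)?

3

Codon 1: AUG Met / AUG Met — identical.
Codon 2: CGC Arg / CGC Arg — identical.
Codon 3: AUG Met / CGA Arg — nonsynonymous.
Codon 4: UAC Tyr / UAC Tyr — identical.
Codon 5: CUC Leu / UUG Leu — synonymous.
Codon 6: CAC His / GCA Ala — nonsynonymous.
Codon 7: UUG Leu / UUG Leu — identical.
Codon 8: AUA Ile / AUC Ile — synonymous.
Codon 9: GCA Ala / AGC Ser — nonsynonymous.
Codon 10: ACA Thr / ACA Thr — identical.
Nonsynonymous differences: 3.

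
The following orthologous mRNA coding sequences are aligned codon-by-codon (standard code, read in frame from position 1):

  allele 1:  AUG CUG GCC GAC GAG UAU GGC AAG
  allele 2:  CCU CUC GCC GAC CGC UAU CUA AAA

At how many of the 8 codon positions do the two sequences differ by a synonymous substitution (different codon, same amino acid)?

Codon 1: AUG Met / CCU Pro — nonsynonymous.
Codon 2: CUG Leu / CUC Leu — synonymous.
Codon 3: GCC Ala / GCC Ala — identical.
Codon 4: GAC Asp / GAC Asp — identical.
Codon 5: GAG Glu / CGC Arg — nonsynonymous.
Codon 6: UAU Tyr / UAU Tyr — identical.
Codon 7: GGC Gly / CUA Leu — nonsynonymous.
Codon 8: AAG Lys / AAA Lys — synonymous.
Synonymous differences: 2.

2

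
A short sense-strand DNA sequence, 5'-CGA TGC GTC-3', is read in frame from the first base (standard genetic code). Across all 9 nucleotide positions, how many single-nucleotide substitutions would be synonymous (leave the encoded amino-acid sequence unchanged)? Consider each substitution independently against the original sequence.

8

Codon 1 (CGA, Arg): 4 synonymous substitutions.
Codon 2 (TGC, Cys): 1 synonymous substitution.
Codon 3 (GTC, Val): 3 synonymous substitutions.
Total: 4 + 1 + 3 = 8.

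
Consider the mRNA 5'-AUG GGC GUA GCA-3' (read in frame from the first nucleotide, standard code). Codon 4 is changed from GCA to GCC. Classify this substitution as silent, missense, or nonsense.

Position 12 falls in codon 4: GCA → Ala.
After the substitution the codon is GCC → Ala.
Both encode Ala, so the change is synonymous.

silent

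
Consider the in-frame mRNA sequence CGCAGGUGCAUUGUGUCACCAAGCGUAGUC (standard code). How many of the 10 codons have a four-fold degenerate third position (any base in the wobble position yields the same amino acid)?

Codon 1 CGC (Arg): third position 4-fold.
Codon 2 AGG (Arg): third position 2-fold.
Codon 3 UGC (Cys): third position 2-fold.
Codon 4 AUU (Ile): third position 3-fold.
Codon 5 GUG (Val): third position 4-fold.
Codon 6 UCA (Ser): third position 4-fold.
Codon 7 CCA (Pro): third position 4-fold.
Codon 8 AGC (Ser): third position 2-fold.
Codon 9 GUA (Val): third position 4-fold.
Codon 10 GUC (Val): third position 4-fold.
Four-fold degenerate third positions: 6.

6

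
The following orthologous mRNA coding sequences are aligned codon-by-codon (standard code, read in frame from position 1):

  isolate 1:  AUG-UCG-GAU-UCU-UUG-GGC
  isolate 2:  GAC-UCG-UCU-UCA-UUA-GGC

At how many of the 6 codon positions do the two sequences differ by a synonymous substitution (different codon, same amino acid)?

Codon 1: AUG Met / GAC Asp — nonsynonymous.
Codon 2: UCG Ser / UCG Ser — identical.
Codon 3: GAU Asp / UCU Ser — nonsynonymous.
Codon 4: UCU Ser / UCA Ser — synonymous.
Codon 5: UUG Leu / UUA Leu — synonymous.
Codon 6: GGC Gly / GGC Gly — identical.
Synonymous differences: 2.

2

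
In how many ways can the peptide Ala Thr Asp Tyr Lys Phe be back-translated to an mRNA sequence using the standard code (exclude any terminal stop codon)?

256

Ala: 4 codons.
Thr: 4 codons.
Asp: 2 codons.
Tyr: 2 codons.
Lys: 2 codons.
Phe: 2 codons.
4 × 4 × 2 × 2 × 2 × 2 = 256.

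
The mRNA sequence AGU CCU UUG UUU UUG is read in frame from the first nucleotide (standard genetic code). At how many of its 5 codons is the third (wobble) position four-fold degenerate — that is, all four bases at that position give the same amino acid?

1

Codon 1 AGU (Ser): third position 2-fold.
Codon 2 CCU (Pro): third position 4-fold.
Codon 3 UUG (Leu): third position 2-fold.
Codon 4 UUU (Phe): third position 2-fold.
Codon 5 UUG (Leu): third position 2-fold.
Four-fold degenerate third positions: 1.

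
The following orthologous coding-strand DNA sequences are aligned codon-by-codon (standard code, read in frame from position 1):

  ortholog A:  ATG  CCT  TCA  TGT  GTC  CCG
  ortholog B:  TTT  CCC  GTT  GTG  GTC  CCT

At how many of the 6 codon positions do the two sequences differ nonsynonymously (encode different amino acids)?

Codon 1: ATG Met / TTT Phe — nonsynonymous.
Codon 2: CCT Pro / CCC Pro — synonymous.
Codon 3: TCA Ser / GTT Val — nonsynonymous.
Codon 4: TGT Cys / GTG Val — nonsynonymous.
Codon 5: GTC Val / GTC Val — identical.
Codon 6: CCG Pro / CCT Pro — synonymous.
Nonsynonymous differences: 3.

3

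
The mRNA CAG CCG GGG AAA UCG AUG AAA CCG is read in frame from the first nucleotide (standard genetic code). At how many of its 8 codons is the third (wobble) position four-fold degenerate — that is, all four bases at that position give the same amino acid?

4

Codon 1 CAG (Gln): third position 2-fold.
Codon 2 CCG (Pro): third position 4-fold.
Codon 3 GGG (Gly): third position 4-fold.
Codon 4 AAA (Lys): third position 2-fold.
Codon 5 UCG (Ser): third position 4-fold.
Codon 6 AUG (Met): third position 1-fold.
Codon 7 AAA (Lys): third position 2-fold.
Codon 8 CCG (Pro): third position 4-fold.
Four-fold degenerate third positions: 4.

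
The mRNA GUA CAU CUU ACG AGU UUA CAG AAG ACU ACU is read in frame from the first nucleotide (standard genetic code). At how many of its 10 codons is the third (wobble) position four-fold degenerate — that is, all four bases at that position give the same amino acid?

5

Codon 1 GUA (Val): third position 4-fold.
Codon 2 CAU (His): third position 2-fold.
Codon 3 CUU (Leu): third position 4-fold.
Codon 4 ACG (Thr): third position 4-fold.
Codon 5 AGU (Ser): third position 2-fold.
Codon 6 UUA (Leu): third position 2-fold.
Codon 7 CAG (Gln): third position 2-fold.
Codon 8 AAG (Lys): third position 2-fold.
Codon 9 ACU (Thr): third position 4-fold.
Codon 10 ACU (Thr): third position 4-fold.
Four-fold degenerate third positions: 5.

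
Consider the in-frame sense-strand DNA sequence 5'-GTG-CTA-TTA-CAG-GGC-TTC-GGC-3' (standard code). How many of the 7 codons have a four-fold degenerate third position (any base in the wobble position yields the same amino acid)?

Codon 1 GTG (Val): third position 4-fold.
Codon 2 CTA (Leu): third position 4-fold.
Codon 3 TTA (Leu): third position 2-fold.
Codon 4 CAG (Gln): third position 2-fold.
Codon 5 GGC (Gly): third position 4-fold.
Codon 6 TTC (Phe): third position 2-fold.
Codon 7 GGC (Gly): third position 4-fold.
Four-fold degenerate third positions: 4.

4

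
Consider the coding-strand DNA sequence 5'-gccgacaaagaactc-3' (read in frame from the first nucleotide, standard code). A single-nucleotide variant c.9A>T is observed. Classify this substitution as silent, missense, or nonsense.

Position 9 falls in codon 3: AAA → Lys.
After the substitution the codon is AAT → Asn.
Lys ≠ Asn, so this is a missense mutation.

missense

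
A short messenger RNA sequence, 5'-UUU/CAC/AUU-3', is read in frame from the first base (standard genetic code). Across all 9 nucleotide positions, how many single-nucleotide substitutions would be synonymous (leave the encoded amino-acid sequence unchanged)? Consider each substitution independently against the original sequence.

4

Codon 1 (UUU, Phe): 1 synonymous substitution.
Codon 2 (CAC, His): 1 synonymous substitution.
Codon 3 (AUU, Ile): 2 synonymous substitutions.
Total: 1 + 1 + 2 = 4.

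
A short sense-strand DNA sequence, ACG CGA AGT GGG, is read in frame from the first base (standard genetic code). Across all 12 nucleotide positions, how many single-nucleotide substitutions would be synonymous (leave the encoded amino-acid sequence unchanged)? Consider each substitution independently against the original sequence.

11

Codon 1 (ACG, Thr): 3 synonymous substitutions.
Codon 2 (CGA, Arg): 4 synonymous substitutions.
Codon 3 (AGT, Ser): 1 synonymous substitution.
Codon 4 (GGG, Gly): 3 synonymous substitutions.
Total: 3 + 4 + 1 + 3 = 11.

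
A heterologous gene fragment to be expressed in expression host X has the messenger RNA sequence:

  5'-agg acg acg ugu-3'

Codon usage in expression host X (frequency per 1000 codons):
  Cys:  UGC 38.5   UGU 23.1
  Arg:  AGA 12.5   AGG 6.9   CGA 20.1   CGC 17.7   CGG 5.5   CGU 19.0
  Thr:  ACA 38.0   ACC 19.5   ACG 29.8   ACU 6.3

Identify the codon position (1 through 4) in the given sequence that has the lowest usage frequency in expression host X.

1

Codon 1 AGG (Arg): 6.9 per 1000.
Codon 2 ACG (Thr): 29.8 per 1000.
Codon 3 ACG (Thr): 29.8 per 1000.
Codon 4 UGU (Cys): 23.1 per 1000.
Lowest frequency is 6.9 at codon 1.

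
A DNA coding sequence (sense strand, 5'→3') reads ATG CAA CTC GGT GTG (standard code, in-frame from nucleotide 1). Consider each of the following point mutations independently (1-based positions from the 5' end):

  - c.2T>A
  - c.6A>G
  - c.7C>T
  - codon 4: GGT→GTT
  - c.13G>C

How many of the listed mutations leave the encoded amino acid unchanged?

Codon 1: ATG (Met) → AAG (Lys) — missense.
Codon 2: CAA (Gln) → CAG (Gln) — synonymous.
Codon 3: CTC (Leu) → TTC (Phe) — missense.
Codon 4: GGT (Gly) → GTT (Val) — missense.
Codon 5: GTG (Val) → CTG (Leu) — missense.
Synonymous: 1 of 5.

1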